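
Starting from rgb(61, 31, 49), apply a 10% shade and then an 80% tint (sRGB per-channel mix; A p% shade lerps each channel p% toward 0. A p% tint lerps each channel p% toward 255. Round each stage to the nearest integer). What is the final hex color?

#d7d2d5

Per channel, c → c + 0.1(0 − c):
  R: 61 − 6.1 = 54.9 → 55
  G: 31 + 0.1×(0−31) = 31 − 3.1 = 27.9 → 28
  B: 49 + 0.1×(0−49) = 49 − 4.9 = 44.1 → 44
After the shade: rgb(55, 28, 44) = #371c2c.
Per channel, c → c + 0.8(255 − c):
  R: 55 + 0.8×(255−55) = 55 + 160 = 215 → 215
  G: 28 + 0.8×(255−28) = 28 + 181.6 = 209.6 → 210
  B: 44 + 168.8 = 212.8 → 213
rgb(215, 210, 213) = #d7d2d5.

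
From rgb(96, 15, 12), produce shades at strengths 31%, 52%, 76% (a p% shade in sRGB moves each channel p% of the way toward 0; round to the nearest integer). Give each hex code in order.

31%: (96 − 29.76 = 66.24→66, 15 − 4.65 = 10.35→10, 12 − 3.72 = 8.28→8) → #420a08
52%: (96 − 49.92 = 46.08→46, 15 − 7.8 = 7.2→7, 12 − 6.24 = 5.76→6) → #2e0706
76%: (96 − 72.96 = 23.04→23, 15 − 11.4 = 3.6→4, 12 − 9.12 = 2.88→3) → #170403

#420a08, #2e0706, #170403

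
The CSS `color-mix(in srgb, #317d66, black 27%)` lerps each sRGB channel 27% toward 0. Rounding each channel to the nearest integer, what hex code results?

#245b4a

#317d66 is rgb(49, 125, 102).
Lerp each channel 27% toward 0:
  R: 49 + 0.27×(0−49) = 49 − 13.23 = 35.77 → 36
  G: 125 + 0.27×(0−125) = 125 − 33.75 = 91.25 → 91
  B: 102 + 0.27×(0−102) = 102 − 27.54 = 74.46 → 74
rgb(36, 91, 74) = #245b4a.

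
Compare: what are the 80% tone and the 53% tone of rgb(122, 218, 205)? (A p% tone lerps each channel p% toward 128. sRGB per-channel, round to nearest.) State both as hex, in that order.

#7f928f, #7daaa4

80% tone:
  R: 122 + 4.8 = 126.8 → 127
  G: 218 − 72 = 146 → 146
  B: 205 + 0.8×(128−205) = 205 − 61.6 = 143.4 → 143
  → #7f928f
53% tone:
  R: 122 + 0.53×(128−122) = 122 + 3.18 = 125.18 → 125
  G: 218 − 47.7 = 170.3 → 170
  B: 205 + 0.53×(128−205) = 205 − 40.81 = 164.19 → 164
  → #7daaa4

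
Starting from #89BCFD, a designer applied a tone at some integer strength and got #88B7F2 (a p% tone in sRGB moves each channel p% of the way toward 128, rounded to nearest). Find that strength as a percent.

#89BCFD is rgb(137, 188, 253); #88B7F2 is rgb(136, 183, 242).
On the B channel (widest range): 242 ≈ 253 + (p/100)(128 − 253), so p ≈ 100×(242 − 253)/(128 − 253) = -1100/-125 = 8.80.
p = 9 reproduces all three channels after rounding.

9%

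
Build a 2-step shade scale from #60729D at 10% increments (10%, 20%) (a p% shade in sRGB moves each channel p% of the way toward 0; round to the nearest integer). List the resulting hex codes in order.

#56678D, #4D5B7E

#60729D is rgb(96, 114, 157).
10%: (96 − 9.6 = 86.4→86, 114 − 11.4 = 102.6→103, 157 − 15.7 = 141.3→141) → #56678D
20%: (96 − 19.2 = 76.8→77, 114 − 22.8 = 91.2→91, 157 − 31.4 = 125.6→126) → #4D5B7E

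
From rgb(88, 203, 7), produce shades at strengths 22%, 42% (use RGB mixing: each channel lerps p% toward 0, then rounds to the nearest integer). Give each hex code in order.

#459E05, #337604

22%: (88 − 19.36 = 68.64→69, 203 − 44.66 = 158.34→158, 7 − 1.54 = 5.46→5) → #459E05
42%: (88 − 36.96 = 51.04→51, 203 − 85.26 = 117.74→118, 7 − 2.94 = 4.06→4) → #337604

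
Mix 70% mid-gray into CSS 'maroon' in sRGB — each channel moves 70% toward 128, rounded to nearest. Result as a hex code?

#805A5A

CSS maroon is rgb(128, 0, 0).
Lerp each channel 70% toward 128:
  R: 128 + 0 = 128 → 128
  G: 0 + 0.7×(128−0) = 0 + 89.6 = 89.6 → 90
  B: 0 + 89.6 = 89.6 → 90
rgb(128, 90, 90) = #805A5A.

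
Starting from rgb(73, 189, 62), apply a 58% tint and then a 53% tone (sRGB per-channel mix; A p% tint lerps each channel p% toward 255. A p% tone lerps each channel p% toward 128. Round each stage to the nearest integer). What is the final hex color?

Per channel, c → c + 0.58(255 − c):
  R: 73 + 0.58×(255−73) = 73 + 105.56 = 178.56 → 179
  G: 189 + 0.58×(255−189) = 189 + 38.28 = 227.28 → 227
  B: 62 + 111.94 = 173.94 → 174
After the tint: rgb(179, 227, 174) = #B3E3AE.
Per channel, c → c + 0.53(128 − c):
  R: 179 + 0.53×(128−179) = 179 − 27.03 = 151.97 → 152
  G: 227 − 52.47 = 174.53 → 175
  B: 174 + 0.53×(128−174) = 174 − 24.38 = 149.62 → 150
rgb(152, 175, 150) = #98AF96.

#98AF96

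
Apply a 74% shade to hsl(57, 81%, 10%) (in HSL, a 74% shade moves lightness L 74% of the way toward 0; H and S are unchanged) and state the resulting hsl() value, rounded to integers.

hsl(57, 81%, 3%)

L moves 74% from 10 toward 0: 10 − 7.4 = 2.6 → 3.
H and S are unchanged.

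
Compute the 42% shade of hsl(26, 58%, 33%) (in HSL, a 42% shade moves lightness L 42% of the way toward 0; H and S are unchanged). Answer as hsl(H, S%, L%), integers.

hsl(26, 58%, 19%)

L moves 42% from 33 toward 0: 33 − 13.86 = 19.14 → 19.
H and S are unchanged.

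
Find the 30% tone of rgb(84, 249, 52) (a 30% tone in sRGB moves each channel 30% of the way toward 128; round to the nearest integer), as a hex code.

#61D54B

Lerp each channel 30% toward 128:
  R: 84 + 13.2 = 97.2 → 97
  G: 249 − 36.3 = 212.7 → 213
  B: 52 + 22.8 = 74.8 → 75
rgb(97, 213, 75) = #61D54B.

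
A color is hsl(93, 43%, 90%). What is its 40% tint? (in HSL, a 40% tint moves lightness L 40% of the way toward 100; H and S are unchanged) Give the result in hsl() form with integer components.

hsl(93, 43%, 94%)

L moves 40% from 90 toward 100: 90 + 4 = 94 → 94.
H and S are unchanged.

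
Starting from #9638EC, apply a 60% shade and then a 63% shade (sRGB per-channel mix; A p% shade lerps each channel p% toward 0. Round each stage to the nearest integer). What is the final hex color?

#9638EC is rgb(150, 56, 236).
Lerp each channel 60% toward 0:
  R: 150 − 90 = 60 → 60
  G: 56 − 33.6 = 22.4 → 22
  B: 236 − 141.6 = 94.4 → 94
After the shade: rgb(60, 22, 94) = #3C165E.
Per channel, c → c + 0.63(0 − c):
  R: 60 + 0.63×(0−60) = 60 − 37.8 = 22.2 → 22
  G: 22 − 13.86 = 8.14 → 8
  B: 94 + 0.63×(0−94) = 94 − 59.22 = 34.78 → 35
rgb(22, 8, 35) = #160823.

#160823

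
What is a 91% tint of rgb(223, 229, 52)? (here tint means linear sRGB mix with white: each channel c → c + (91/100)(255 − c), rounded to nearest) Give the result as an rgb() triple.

rgb(252, 253, 237)

Per channel, c → c + 0.91(255 − c):
  R: 223 + 0.91×(255−223) = 223 + 29.12 = 252.12 → 252
  G: 229 + 23.66 = 252.66 → 253
  B: 52 + 184.73 = 236.73 → 237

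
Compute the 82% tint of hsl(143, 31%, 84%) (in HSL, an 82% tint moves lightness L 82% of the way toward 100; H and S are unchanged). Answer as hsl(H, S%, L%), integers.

L moves 82% from 84 toward 100: 84 + 13.12 = 97.12 → 97.
H and S are unchanged.

hsl(143, 31%, 97%)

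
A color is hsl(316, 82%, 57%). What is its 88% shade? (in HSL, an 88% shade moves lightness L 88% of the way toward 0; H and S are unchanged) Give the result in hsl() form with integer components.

hsl(316, 82%, 7%)

L moves 88% from 57 toward 0: 57 − 50.16 = 6.84 → 7.
H and S are unchanged.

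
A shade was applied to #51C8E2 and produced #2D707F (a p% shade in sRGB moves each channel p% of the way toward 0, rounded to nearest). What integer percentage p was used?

#51C8E2 is rgb(81, 200, 226); #2D707F is rgb(45, 112, 127).
On the B channel (widest range): 127 ≈ 226 + (p/100)(0 − 226), so p ≈ 100×(127 − 226)/(0 − 226) = -9900/-226 = 43.81.
p = 44 reproduces all three channels after rounding.

44%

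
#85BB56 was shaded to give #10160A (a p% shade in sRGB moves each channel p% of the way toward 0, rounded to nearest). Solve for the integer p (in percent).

#85BB56 is rgb(133, 187, 86); #10160A is rgb(16, 22, 10).
On the G channel (widest range): 22 ≈ 187 + (p/100)(0 − 187), so p ≈ 100×(22 − 187)/(0 − 187) = -16500/-187 = 88.24.
p = 88 reproduces all three channels after rounding.

88%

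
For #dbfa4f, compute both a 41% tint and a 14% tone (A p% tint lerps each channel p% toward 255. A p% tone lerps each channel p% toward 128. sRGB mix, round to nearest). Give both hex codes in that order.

#dbfa4f is rgb(219, 250, 79).
41% tint:
  R: 219 + 0.41×(255−219) = 219 + 14.76 = 233.76 → 234
  G: 250 + 2.05 = 252.05 → 252
  B: 79 + 72.16 = 151.16 → 151
  → #eafc97
14% tone:
  R: 219 − 12.74 = 206.26 → 206
  G: 250 + 0.14×(128−250) = 250 − 17.08 = 232.92 → 233
  B: 79 + 0.14×(128−79) = 79 + 6.86 = 85.86 → 86
  → #cee956

#eafc97, #cee956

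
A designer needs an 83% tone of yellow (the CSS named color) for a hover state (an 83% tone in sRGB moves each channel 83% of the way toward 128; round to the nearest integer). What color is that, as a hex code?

#96966a

CSS yellow is rgb(255, 255, 0).
Per channel, c → c + 0.83(128 − c):
  R: 255 − 105.41 = 149.59 → 150
  G: 255 − 105.41 = 149.59 → 150
  B: 0 + 106.24 = 106.24 → 106
rgb(150, 150, 106) = #96966a.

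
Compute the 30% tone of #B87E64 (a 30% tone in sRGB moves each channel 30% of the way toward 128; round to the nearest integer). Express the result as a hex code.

#B87E64 is rgb(184, 126, 100).
A 30% tone moves each channel 30% toward 128:
  R: 184 − 16.8 = 167.2 → 167
  G: 126 + 0.6 = 126.6 → 127
  B: 100 + 0.3×(128−100) = 100 + 8.4 = 108.4 → 108
rgb(167, 127, 108) = #A77F6C.

#A77F6C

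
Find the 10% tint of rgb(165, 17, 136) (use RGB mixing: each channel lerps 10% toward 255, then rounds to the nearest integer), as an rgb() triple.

rgb(174, 41, 148)

Lerp each channel 10% toward 255:
  R: 165 + 0.1×(255−165) = 165 + 9 = 174 → 174
  G: 17 + 23.8 = 40.8 → 41
  B: 136 + 11.9 = 147.9 → 148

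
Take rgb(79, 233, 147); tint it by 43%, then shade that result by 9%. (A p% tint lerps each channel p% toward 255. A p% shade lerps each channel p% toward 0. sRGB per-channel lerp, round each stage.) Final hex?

Lerp each channel 43% toward 255:
  R: 79 + 0.43×(255−79) = 79 + 75.68 = 154.68 → 155
  G: 233 + 9.46 = 242.46 → 242
  B: 147 + 0.43×(255−147) = 147 + 46.44 = 193.44 → 193
After the tint: rgb(155, 242, 193) = #9BF2C1.
Lerp each channel 9% toward 0:
  R: 155 − 13.95 = 141.05 → 141
  G: 242 − 21.78 = 220.22 → 220
  B: 193 − 17.37 = 175.63 → 176
rgb(141, 220, 176) = #8DDCB0.

#8DDCB0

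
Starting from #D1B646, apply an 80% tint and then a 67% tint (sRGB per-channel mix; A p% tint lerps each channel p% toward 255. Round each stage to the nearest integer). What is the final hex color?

#FCFAF3

#D1B646 is rgb(209, 182, 70).
Lerp each channel 80% toward 255:
  R: 209 + 0.8×(255−209) = 209 + 36.8 = 245.8 → 246
  G: 182 + 0.8×(255−182) = 182 + 58.4 = 240.4 → 240
  B: 70 + 0.8×(255−70) = 70 + 148 = 218 → 218
After the tint: rgb(246, 240, 218) = #F6F0DA.
Per channel, c → c + 0.67(255 − c):
  R: 246 + 6.03 = 252.03 → 252
  G: 240 + 10.05 = 250.05 → 250
  B: 218 + 24.79 = 242.79 → 243
rgb(252, 250, 243) = #FCFAF3.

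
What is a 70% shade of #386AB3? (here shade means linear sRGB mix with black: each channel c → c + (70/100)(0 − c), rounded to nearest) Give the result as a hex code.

#386AB3 is rgb(56, 106, 179).
A 70% shade moves each channel 70% toward 0:
  R: 56 − 39.2 = 16.8 → 17
  G: 106 − 74.2 = 31.8 → 32
  B: 179 + 0.7×(0−179) = 179 − 125.3 = 53.7 → 54
rgb(17, 32, 54) = #112036.

#112036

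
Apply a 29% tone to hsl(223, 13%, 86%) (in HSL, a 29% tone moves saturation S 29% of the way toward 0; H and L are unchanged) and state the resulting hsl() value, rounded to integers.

hsl(223, 9%, 86%)

S moves 29% from 13 toward 0: 13 − 3.77 = 9.23 → 9.
H and L are unchanged.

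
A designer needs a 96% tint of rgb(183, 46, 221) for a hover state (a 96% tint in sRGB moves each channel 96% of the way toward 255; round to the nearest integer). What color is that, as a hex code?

#FCF7FE

Lerp each channel 96% toward 255:
  R: 183 + 0.96×(255−183) = 183 + 69.12 = 252.12 → 252
  G: 46 + 0.96×(255−46) = 46 + 200.64 = 246.64 → 247
  B: 221 + 32.64 = 253.64 → 254
rgb(252, 247, 254) = #FCF7FE.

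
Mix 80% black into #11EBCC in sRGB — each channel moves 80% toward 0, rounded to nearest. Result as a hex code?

#032F29

#11EBCC is rgb(17, 235, 204).
An 80% shade moves each channel 80% toward 0:
  R: 17 − 13.6 = 3.4 → 3
  G: 235 − 188 = 47 → 47
  B: 204 + 0.8×(0−204) = 204 − 163.2 = 40.8 → 41
rgb(3, 47, 41) = #032F29.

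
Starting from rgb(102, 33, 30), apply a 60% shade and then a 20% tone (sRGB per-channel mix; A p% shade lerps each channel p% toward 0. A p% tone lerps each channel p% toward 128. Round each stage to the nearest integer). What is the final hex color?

A 60% shade moves each channel 60% toward 0:
  R: 102 + 0.6×(0−102) = 102 − 61.2 = 40.8 → 41
  G: 33 − 19.8 = 13.2 → 13
  B: 30 − 18 = 12 → 12
After the shade: rgb(41, 13, 12) = #290d0c.
A 20% tone moves each channel 20% toward 128:
  R: 41 + 0.2×(128−41) = 41 + 17.4 = 58.4 → 58
  G: 13 + 23 = 36 → 36
  B: 12 + 23.2 = 35.2 → 35
rgb(58, 36, 35) = #3a2423.

#3a2423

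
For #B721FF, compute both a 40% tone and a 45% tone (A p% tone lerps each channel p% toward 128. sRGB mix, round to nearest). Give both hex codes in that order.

#A147CC, #9E4CC6

#B721FF is rgb(183, 33, 255).
40% tone:
  R: 183 − 22 = 161 → 161
  G: 33 + 0.4×(128−33) = 33 + 38 = 71 → 71
  B: 255 − 50.8 = 204.2 → 204
  → #A147CC
45% tone:
  R: 183 + 0.45×(128−183) = 183 − 24.75 = 158.25 → 158
  G: 33 + 42.75 = 75.75 → 76
  B: 255 + 0.45×(128−255) = 255 − 57.15 = 197.85 → 198
  → #9E4CC6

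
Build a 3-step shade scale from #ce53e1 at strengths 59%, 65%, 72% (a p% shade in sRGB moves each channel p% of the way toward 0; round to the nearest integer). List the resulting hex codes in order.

#ce53e1 is rgb(206, 83, 225).
59%: (206 − 121.54 = 84.46→84, 83 − 48.97 = 34.03→34, 225 − 132.75 = 92.25→92) → #54225c
65%: (206 − 133.9 = 72.1→72, 83 − 53.95 = 29.05→29, 225 − 146.25 = 78.75→79) → #481d4f
72%: (206 − 148.32 = 57.68→58, 83 − 59.76 = 23.24→23, 225 − 162 = 63→63) → #3a173f

#54225c, #481d4f, #3a173f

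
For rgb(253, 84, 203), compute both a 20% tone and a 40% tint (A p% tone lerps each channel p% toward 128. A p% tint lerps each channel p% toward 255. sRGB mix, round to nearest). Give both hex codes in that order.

#e45dbc, #fe98e0

20% tone:
  R: 253 + 0.2×(128−253) = 253 − 25 = 228 → 228
  G: 84 + 8.8 = 92.8 → 93
  B: 203 + 0.2×(128−203) = 203 − 15 = 188 → 188
  → #e45dbc
40% tint:
  R: 253 + 0.4×(255−253) = 253 + 0.8 = 253.8 → 254
  G: 84 + 68.4 = 152.4 → 152
  B: 203 + 20.8 = 223.8 → 224
  → #fe98e0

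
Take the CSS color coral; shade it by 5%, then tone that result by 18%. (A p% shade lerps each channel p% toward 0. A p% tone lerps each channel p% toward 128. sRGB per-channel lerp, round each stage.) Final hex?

CSS coral is rgb(255, 127, 80).
Per channel, c → c + 0.05(0 − c):
  R: 255 + 0.05×(0−255) = 255 − 12.75 = 242.25 → 242
  G: 127 + 0.05×(0−127) = 127 − 6.35 = 120.65 → 121
  B: 80 + 0.05×(0−80) = 80 − 4 = 76 → 76
After the shade: rgb(242, 121, 76) = #F2794C.
Per channel, c → c + 0.18(128 − c):
  R: 242 + 0.18×(128−242) = 242 − 20.52 = 221.48 → 221
  G: 121 + 0.18×(128−121) = 121 + 1.26 = 122.26 → 122
  B: 76 + 9.36 = 85.36 → 85
rgb(221, 122, 85) = #DD7A55.

#DD7A55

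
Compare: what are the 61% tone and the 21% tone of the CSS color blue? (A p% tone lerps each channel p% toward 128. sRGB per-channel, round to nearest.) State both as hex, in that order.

#4e4eb2, #1b1be4

CSS blue is rgb(0, 0, 255).
61% tone:
  R: 0 + 78.08 = 78.08 → 78
  G: 0 + 0.61×(128−0) = 0 + 78.08 = 78.08 → 78
  B: 255 − 77.47 = 177.53 → 178
  → #4e4eb2
21% tone:
  R: 0 + 0.21×(128−0) = 0 + 26.88 = 26.88 → 27
  G: 0 + 26.88 = 26.88 → 27
  B: 255 + 0.21×(128−255) = 255 − 26.67 = 228.33 → 228
  → #1b1be4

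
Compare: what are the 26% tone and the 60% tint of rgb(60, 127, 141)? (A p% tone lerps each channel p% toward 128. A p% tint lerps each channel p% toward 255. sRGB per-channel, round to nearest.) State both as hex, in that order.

#4e7f8a, #b1ccd1

26% tone:
  R: 60 + 17.68 = 77.68 → 78
  G: 127 + 0.26×(128−127) = 127 + 0.26 = 127.26 → 127
  B: 141 + 0.26×(128−141) = 141 − 3.38 = 137.62 → 138
  → #4e7f8a
60% tint:
  R: 60 + 0.6×(255−60) = 60 + 117 = 177 → 177
  G: 127 + 0.6×(255−127) = 127 + 76.8 = 203.8 → 204
  B: 141 + 0.6×(255−141) = 141 + 68.4 = 209.4 → 209
  → #b1ccd1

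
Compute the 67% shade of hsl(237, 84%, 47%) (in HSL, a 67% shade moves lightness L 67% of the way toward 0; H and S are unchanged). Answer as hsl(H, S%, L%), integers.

L moves 67% from 47 toward 0: 47 − 31.49 = 15.51 → 16.
H and S are unchanged.

hsl(237, 84%, 16%)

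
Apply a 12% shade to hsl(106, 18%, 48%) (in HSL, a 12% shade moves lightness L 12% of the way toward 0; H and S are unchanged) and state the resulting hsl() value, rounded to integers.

L moves 12% from 48 toward 0: 48 − 5.76 = 42.24 → 42.
H and S are unchanged.

hsl(106, 18%, 42%)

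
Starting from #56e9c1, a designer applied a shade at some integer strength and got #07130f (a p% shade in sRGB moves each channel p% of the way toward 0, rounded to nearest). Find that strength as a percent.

#56e9c1 is rgb(86, 233, 193); #07130f is rgb(7, 19, 15).
On the G channel (widest range): 19 ≈ 233 + (p/100)(0 − 233), so p ≈ 100×(19 − 233)/(0 − 233) = -21400/-233 = 91.85.
p = 92 reproduces all three channels after rounding.

92%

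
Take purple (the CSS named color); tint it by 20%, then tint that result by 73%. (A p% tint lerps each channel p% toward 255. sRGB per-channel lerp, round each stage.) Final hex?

CSS purple is rgb(128, 0, 128).
A 20% tint moves each channel 20% toward 255:
  R: 128 + 0.2×(255−128) = 128 + 25.4 = 153.4 → 153
  G: 0 + 51 = 51 → 51
  B: 128 + 0.2×(255−128) = 128 + 25.4 = 153.4 → 153
After the tint: rgb(153, 51, 153) = #993399.
Per channel, c → c + 0.73(255 − c):
  R: 153 + 74.46 = 227.46 → 227
  G: 51 + 0.73×(255−51) = 51 + 148.92 = 199.92 → 200
  B: 153 + 0.73×(255−153) = 153 + 74.46 = 227.46 → 227
rgb(227, 200, 227) = #e3c8e3.

#e3c8e3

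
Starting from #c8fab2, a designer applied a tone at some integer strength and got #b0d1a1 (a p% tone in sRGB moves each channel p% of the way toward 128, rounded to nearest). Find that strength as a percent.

#c8fab2 is rgb(200, 250, 178); #b0d1a1 is rgb(176, 209, 161).
On the G channel (widest range): 209 ≈ 250 + (p/100)(128 − 250), so p ≈ 100×(209 − 250)/(128 − 250) = -4100/-122 = 33.61.
p = 34 reproduces all three channels after rounding.

34%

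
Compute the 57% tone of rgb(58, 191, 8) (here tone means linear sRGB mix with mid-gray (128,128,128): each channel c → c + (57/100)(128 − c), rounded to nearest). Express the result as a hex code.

A 57% tone moves each channel 57% toward 128:
  R: 58 + 0.57×(128−58) = 58 + 39.9 = 97.9 → 98
  G: 191 − 35.91 = 155.09 → 155
  B: 8 + 68.4 = 76.4 → 76
rgb(98, 155, 76) = #629B4C.

#629B4C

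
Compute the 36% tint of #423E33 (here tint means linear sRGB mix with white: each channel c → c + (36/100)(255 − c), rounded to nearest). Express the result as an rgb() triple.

rgb(134, 131, 124)

#423E33 is rgb(66, 62, 51).
Per channel, c → c + 0.36(255 − c):
  R: 66 + 0.36×(255−66) = 66 + 68.04 = 134.04 → 134
  G: 62 + 69.48 = 131.48 → 131
  B: 51 + 0.36×(255−51) = 51 + 73.44 = 124.44 → 124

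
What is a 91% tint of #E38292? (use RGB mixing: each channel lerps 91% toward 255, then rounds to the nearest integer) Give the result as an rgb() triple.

#E38292 is rgb(227, 130, 146).
A 91% tint moves each channel 91% toward 255:
  R: 227 + 0.91×(255−227) = 227 + 25.48 = 252.48 → 252
  G: 130 + 113.75 = 243.75 → 244
  B: 146 + 99.19 = 245.19 → 245

rgb(252, 244, 245)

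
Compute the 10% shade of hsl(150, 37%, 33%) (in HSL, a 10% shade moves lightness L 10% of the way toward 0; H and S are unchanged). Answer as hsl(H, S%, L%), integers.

hsl(150, 37%, 30%)

L moves 10% from 33 toward 0: 33 − 3.3 = 29.7 → 30.
H and S are unchanged.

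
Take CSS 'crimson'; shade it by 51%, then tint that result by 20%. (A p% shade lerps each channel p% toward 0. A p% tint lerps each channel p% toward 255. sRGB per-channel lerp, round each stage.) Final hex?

#893b4a

CSS crimson is rgb(220, 20, 60).
Lerp each channel 51% toward 0:
  R: 220 + 0.51×(0−220) = 220 − 112.2 = 107.8 → 108
  G: 20 + 0.51×(0−20) = 20 − 10.2 = 9.8 → 10
  B: 60 − 30.6 = 29.4 → 29
After the shade: rgb(108, 10, 29) = #6c0a1d.
Lerp each channel 20% toward 255:
  R: 108 + 29.4 = 137.4 → 137
  G: 10 + 0.2×(255−10) = 10 + 49 = 59 → 59
  B: 29 + 45.2 = 74.2 → 74
rgb(137, 59, 74) = #893b4a.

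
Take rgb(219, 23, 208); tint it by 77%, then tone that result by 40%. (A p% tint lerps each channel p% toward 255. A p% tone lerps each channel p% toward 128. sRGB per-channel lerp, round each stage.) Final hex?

Per channel, c → c + 0.77(255 − c):
  R: 219 + 27.72 = 246.72 → 247
  G: 23 + 0.77×(255−23) = 23 + 178.64 = 201.64 → 202
  B: 208 + 36.19 = 244.19 → 244
After the tint: rgb(247, 202, 244) = #f7caf4.
A 40% tone moves each channel 40% toward 128:
  R: 247 + 0.4×(128−247) = 247 − 47.6 = 199.4 → 199
  G: 202 − 29.6 = 172.4 → 172
  B: 244 + 0.4×(128−244) = 244 − 46.4 = 197.6 → 198
rgb(199, 172, 198) = #c7acc6.

#c7acc6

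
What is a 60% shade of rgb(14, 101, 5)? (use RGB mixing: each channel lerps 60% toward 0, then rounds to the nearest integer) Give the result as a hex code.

A 60% shade moves each channel 60% toward 0:
  R: 14 + 0.6×(0−14) = 14 − 8.4 = 5.6 → 6
  G: 101 + 0.6×(0−101) = 101 − 60.6 = 40.4 → 40
  B: 5 − 3 = 2 → 2
rgb(6, 40, 2) = #062802.

#062802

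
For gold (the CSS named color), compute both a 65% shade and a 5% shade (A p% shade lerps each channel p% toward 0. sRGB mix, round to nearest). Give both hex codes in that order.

CSS gold is rgb(255, 215, 0).
65% shade:
  R: 255 + 0.65×(0−255) = 255 − 165.75 = 89.25 → 89
  G: 215 − 139.75 = 75.25 → 75
  B: 0 + 0.65×(0−0) = 0 + 0 = 0 → 0
  → #594B00
5% shade:
  R: 255 + 0.05×(0−255) = 255 − 12.75 = 242.25 → 242
  G: 215 − 10.75 = 204.25 → 204
  B: 0 + 0 = 0 → 0
  → #F2CC00

#594B00, #F2CC00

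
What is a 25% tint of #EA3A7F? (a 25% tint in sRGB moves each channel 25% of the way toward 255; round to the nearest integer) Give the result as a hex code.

#EA3A7F is rgb(234, 58, 127).
Per channel, c → c + 0.25(255 − c):
  R: 234 + 0.25×(255−234) = 234 + 5.25 = 239.25 → 239
  G: 58 + 0.25×(255−58) = 58 + 49.25 = 107.25 → 107
  B: 127 + 0.25×(255−127) = 127 + 32 = 159 → 159
rgb(239, 107, 159) = #EF6B9F.

#EF6B9F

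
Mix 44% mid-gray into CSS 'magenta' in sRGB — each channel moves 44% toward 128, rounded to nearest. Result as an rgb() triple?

rgb(199, 56, 199)

CSS magenta is rgb(255, 0, 255).
Lerp each channel 44% toward 128:
  R: 255 + 0.44×(128−255) = 255 − 55.88 = 199.12 → 199
  G: 0 + 0.44×(128−0) = 0 + 56.32 = 56.32 → 56
  B: 255 + 0.44×(128−255) = 255 − 55.88 = 199.12 → 199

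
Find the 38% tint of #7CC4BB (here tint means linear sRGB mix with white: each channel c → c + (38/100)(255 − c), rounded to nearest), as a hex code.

#AEDAD5

#7CC4BB is rgb(124, 196, 187).
Per channel, c → c + 0.38(255 − c):
  R: 124 + 49.78 = 173.78 → 174
  G: 196 + 0.38×(255−196) = 196 + 22.42 = 218.42 → 218
  B: 187 + 25.84 = 212.84 → 213
rgb(174, 218, 213) = #AEDAD5.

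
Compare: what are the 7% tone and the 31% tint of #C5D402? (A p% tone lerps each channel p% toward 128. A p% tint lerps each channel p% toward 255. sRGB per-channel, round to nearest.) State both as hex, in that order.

#C0CE0B, #D7E150

#C5D402 is rgb(197, 212, 2).
7% tone:
  R: 197 − 4.83 = 192.17 → 192
  G: 212 − 5.88 = 206.12 → 206
  B: 2 + 8.82 = 10.82 → 11
  → #C0CE0B
31% tint:
  R: 197 + 17.98 = 214.98 → 215
  G: 212 + 13.33 = 225.33 → 225
  B: 2 + 0.31×(255−2) = 2 + 78.43 = 80.43 → 80
  → #D7E150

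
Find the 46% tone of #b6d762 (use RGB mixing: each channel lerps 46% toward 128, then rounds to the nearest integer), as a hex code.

#9daf70

#b6d762 is rgb(182, 215, 98).
Per channel, c → c + 0.46(128 − c):
  R: 182 − 24.84 = 157.16 → 157
  G: 215 + 0.46×(128−215) = 215 − 40.02 = 174.98 → 175
  B: 98 + 13.8 = 111.8 → 112
rgb(157, 175, 112) = #9daf70.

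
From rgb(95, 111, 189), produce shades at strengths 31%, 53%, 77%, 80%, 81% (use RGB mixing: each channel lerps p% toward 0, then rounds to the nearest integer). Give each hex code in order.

#424d82, #2d3459, #161a2b, #131626, #121524

31%: (95 − 29.45 = 65.55→66, 111 − 34.41 = 76.59→77, 189 − 58.59 = 130.41→130) → #424d82
53%: (95 − 50.35 = 44.65→45, 111 − 58.83 = 52.17→52, 189 − 100.17 = 88.83→89) → #2d3459
77%: (95 − 73.15 = 21.85→22, 111 − 85.47 = 25.53→26, 189 − 145.53 = 43.47→43) → #161a2b
80%: (95 − 76 = 19→19, 111 − 88.8 = 22.2→22, 189 − 151.2 = 37.8→38) → #131626
81%: (95 − 76.95 = 18.05→18, 111 − 89.91 = 21.09→21, 189 − 153.09 = 35.91→36) → #121524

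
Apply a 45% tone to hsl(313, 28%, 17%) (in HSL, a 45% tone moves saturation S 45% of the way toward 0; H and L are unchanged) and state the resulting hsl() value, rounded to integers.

S moves 45% from 28 toward 0: 28 − 12.6 = 15.4 → 15.
H and L are unchanged.

hsl(313, 15%, 17%)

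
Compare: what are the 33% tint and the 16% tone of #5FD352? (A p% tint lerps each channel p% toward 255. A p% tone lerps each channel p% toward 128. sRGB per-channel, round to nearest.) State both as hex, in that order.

#5FD352 is rgb(95, 211, 82).
33% tint:
  R: 95 + 0.33×(255−95) = 95 + 52.8 = 147.8 → 148
  G: 211 + 14.52 = 225.52 → 226
  B: 82 + 0.33×(255−82) = 82 + 57.09 = 139.09 → 139
  → #94E28B
16% tone:
  R: 95 + 0.16×(128−95) = 95 + 5.28 = 100.28 → 100
  G: 211 − 13.28 = 197.72 → 198
  B: 82 + 0.16×(128−82) = 82 + 7.36 = 89.36 → 89
  → #64C659

#94E28B, #64C659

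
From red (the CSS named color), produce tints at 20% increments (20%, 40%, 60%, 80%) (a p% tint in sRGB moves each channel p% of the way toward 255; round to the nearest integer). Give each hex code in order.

#FF3333, #FF6666, #FF9999, #FFCCCC

CSS red is rgb(255, 0, 0).
20%: (255→255, 0 + 51 = 51→51, 0 + 51 = 51→51) → #FF3333
40%: (255→255, 0 + 102 = 102→102, 0 + 102 = 102→102) → #FF6666
60%: (255→255, 0 + 153 = 153→153, 0 + 153 = 153→153) → #FF9999
80%: (255→255, 0 + 204 = 204→204, 0 + 204 = 204→204) → #FFCCCC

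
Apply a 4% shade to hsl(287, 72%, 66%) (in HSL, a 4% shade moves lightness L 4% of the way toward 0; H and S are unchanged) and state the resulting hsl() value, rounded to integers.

hsl(287, 72%, 63%)

L moves 4% from 66 toward 0: 66 − 2.64 = 63.36 → 63.
H and S are unchanged.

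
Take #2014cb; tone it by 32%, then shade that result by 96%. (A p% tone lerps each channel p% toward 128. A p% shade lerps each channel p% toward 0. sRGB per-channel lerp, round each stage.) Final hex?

#030207

#2014cb is rgb(32, 20, 203).
A 32% tone moves each channel 32% toward 128:
  R: 32 + 30.72 = 62.72 → 63
  G: 20 + 34.56 = 54.56 → 55
  B: 203 − 24 = 179 → 179
After the tone: rgb(63, 55, 179) = #3f37b3.
Lerp each channel 96% toward 0:
  R: 63 − 60.48 = 2.52 → 3
  G: 55 + 0.96×(0−55) = 55 − 52.8 = 2.2 → 2
  B: 179 − 171.84 = 7.16 → 7
rgb(3, 2, 7) = #030207.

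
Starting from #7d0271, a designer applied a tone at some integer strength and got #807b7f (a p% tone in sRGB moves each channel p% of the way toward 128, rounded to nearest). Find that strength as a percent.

#7d0271 is rgb(125, 2, 113); #807b7f is rgb(128, 123, 127).
On the G channel (widest range): 123 ≈ 2 + (p/100)(128 − 2), so p ≈ 100×(123 − 2)/(128 − 2) = 12100/126 = 96.03.
p = 96 reproduces all three channels after rounding.

96%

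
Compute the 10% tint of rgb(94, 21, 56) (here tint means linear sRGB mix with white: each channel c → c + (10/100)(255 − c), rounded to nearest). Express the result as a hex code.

A 10% tint moves each channel 10% toward 255:
  R: 94 + 16.1 = 110.1 → 110
  G: 21 + 23.4 = 44.4 → 44
  B: 56 + 0.1×(255−56) = 56 + 19.9 = 75.9 → 76
rgb(110, 44, 76) = #6e2c4c.

#6e2c4c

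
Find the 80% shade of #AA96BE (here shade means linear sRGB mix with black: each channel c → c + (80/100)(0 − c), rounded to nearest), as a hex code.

#221E26

#AA96BE is rgb(170, 150, 190).
Per channel, c → c + 0.8(0 − c):
  R: 170 + 0.8×(0−170) = 170 − 136 = 34 → 34
  G: 150 + 0.8×(0−150) = 150 − 120 = 30 → 30
  B: 190 + 0.8×(0−190) = 190 − 152 = 38 → 38
rgb(34, 30, 38) = #221E26.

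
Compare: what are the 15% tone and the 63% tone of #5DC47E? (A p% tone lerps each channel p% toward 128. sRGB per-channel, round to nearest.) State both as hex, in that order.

#62BA7E, #73997F

#5DC47E is rgb(93, 196, 126).
15% tone:
  R: 93 + 0.15×(128−93) = 93 + 5.25 = 98.25 → 98
  G: 196 − 10.2 = 185.8 → 186
  B: 126 + 0.3 = 126.3 → 126
  → #62BA7E
63% tone:
  R: 93 + 0.63×(128−93) = 93 + 22.05 = 115.05 → 115
  G: 196 − 42.84 = 153.16 → 153
  B: 126 + 1.26 = 127.26 → 127
  → #73997F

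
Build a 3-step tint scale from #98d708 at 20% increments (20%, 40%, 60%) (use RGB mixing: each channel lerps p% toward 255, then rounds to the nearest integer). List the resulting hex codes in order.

#98d708 is rgb(152, 215, 8).
20%: (152 + 20.6 = 172.6→173, 215 + 8 = 223→223, 8 + 49.4 = 57.4→57) → #addf39
40%: (152 + 41.2 = 193.2→193, 215 + 16 = 231→231, 8 + 98.8 = 106.8→107) → #c1e76b
60%: (152 + 61.8 = 213.8→214, 215 + 24 = 239→239, 8 + 148.2 = 156.2→156) → #d6ef9c

#addf39, #c1e76b, #d6ef9c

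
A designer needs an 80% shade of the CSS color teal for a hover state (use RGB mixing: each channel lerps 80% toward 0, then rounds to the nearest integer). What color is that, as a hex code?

#001A1A

CSS teal is rgb(0, 128, 128).
An 80% shade moves each channel 80% toward 0:
  R: 0 + 0.8×(0−0) = 0 + 0 = 0 → 0
  G: 128 + 0.8×(0−128) = 128 − 102.4 = 25.6 → 26
  B: 128 − 102.4 = 25.6 → 26
rgb(0, 26, 26) = #001A1A.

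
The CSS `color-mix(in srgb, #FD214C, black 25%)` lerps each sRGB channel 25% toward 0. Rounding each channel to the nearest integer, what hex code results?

#FD214C is rgb(253, 33, 76).
Lerp each channel 25% toward 0:
  R: 253 − 63.25 = 189.75 → 190
  G: 33 + 0.25×(0−33) = 33 − 8.25 = 24.75 → 25
  B: 76 − 19 = 57 → 57
rgb(190, 25, 57) = #BE1939.

#BE1939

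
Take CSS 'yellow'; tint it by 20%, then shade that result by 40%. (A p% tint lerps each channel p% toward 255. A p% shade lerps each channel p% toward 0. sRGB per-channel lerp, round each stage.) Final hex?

CSS yellow is rgb(255, 255, 0).
A 20% tint moves each channel 20% toward 255:
  R: 255 + 0 = 255 → 255
  G: 255 + 0 = 255 → 255
  B: 0 + 0.2×(255−0) = 0 + 51 = 51 → 51
After the tint: rgb(255, 255, 51) = #ffff33.
Per channel, c → c + 0.4(0 − c):
  R: 255 + 0.4×(0−255) = 255 − 102 = 153 → 153
  G: 255 + 0.4×(0−255) = 255 − 102 = 153 → 153
  B: 51 + 0.4×(0−51) = 51 − 20.4 = 30.6 → 31
rgb(153, 153, 31) = #99991f.

#99991f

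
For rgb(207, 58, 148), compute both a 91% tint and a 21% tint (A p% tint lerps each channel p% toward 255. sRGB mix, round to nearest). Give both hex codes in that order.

#fbedf5, #d963aa

91% tint:
  R: 207 + 43.68 = 250.68 → 251
  G: 58 + 0.91×(255−58) = 58 + 179.27 = 237.27 → 237
  B: 148 + 0.91×(255−148) = 148 + 97.37 = 245.37 → 245
  → #fbedf5
21% tint:
  R: 207 + 10.08 = 217.08 → 217
  G: 58 + 41.37 = 99.37 → 99
  B: 148 + 0.21×(255−148) = 148 + 22.47 = 170.47 → 170
  → #d963aa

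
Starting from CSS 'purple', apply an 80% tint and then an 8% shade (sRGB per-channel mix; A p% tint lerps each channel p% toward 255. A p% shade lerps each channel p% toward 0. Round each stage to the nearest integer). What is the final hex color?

CSS purple is rgb(128, 0, 128).
Lerp each channel 80% toward 255:
  R: 128 + 0.8×(255−128) = 128 + 101.6 = 229.6 → 230
  G: 0 + 204 = 204 → 204
  B: 128 + 0.8×(255−128) = 128 + 101.6 = 229.6 → 230
After the tint: rgb(230, 204, 230) = #e6cce6.
Lerp each channel 8% toward 0:
  R: 230 + 0.08×(0−230) = 230 − 18.4 = 211.6 → 212
  G: 204 − 16.32 = 187.68 → 188
  B: 230 + 0.08×(0−230) = 230 − 18.4 = 211.6 → 212
rgb(212, 188, 212) = #d4bcd4.

#d4bcd4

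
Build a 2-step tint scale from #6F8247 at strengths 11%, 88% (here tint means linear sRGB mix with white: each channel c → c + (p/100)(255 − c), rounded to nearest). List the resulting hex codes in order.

#7F905B, #EEF0E9

#6F8247 is rgb(111, 130, 71).
11%: (111 + 15.84 = 126.84→127, 130 + 13.75 = 143.75→144, 71 + 20.24 = 91.24→91) → #7F905B
88%: (111 + 126.72 = 237.72→238, 130 + 110 = 240→240, 71 + 161.92 = 232.92→233) → #EEF0E9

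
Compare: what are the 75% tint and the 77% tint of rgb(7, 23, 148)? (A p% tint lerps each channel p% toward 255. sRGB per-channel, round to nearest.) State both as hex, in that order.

#C1C5E4, #C6CAE6

75% tint:
  R: 7 + 186 = 193 → 193
  G: 23 + 0.75×(255−23) = 23 + 174 = 197 → 197
  B: 148 + 80.25 = 228.25 → 228
  → #C1C5E4
77% tint:
  R: 7 + 190.96 = 197.96 → 198
  G: 23 + 0.77×(255−23) = 23 + 178.64 = 201.64 → 202
  B: 148 + 0.77×(255−148) = 148 + 82.39 = 230.39 → 230
  → #C6CAE6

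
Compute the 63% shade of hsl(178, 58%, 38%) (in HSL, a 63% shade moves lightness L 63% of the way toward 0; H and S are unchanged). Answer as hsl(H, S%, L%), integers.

hsl(178, 58%, 14%)

L moves 63% from 38 toward 0: 38 − 23.94 = 14.06 → 14.
H and S are unchanged.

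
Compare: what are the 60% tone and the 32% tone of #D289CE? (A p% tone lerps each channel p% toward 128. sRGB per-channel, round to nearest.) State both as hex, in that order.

#A1849F, #B886B5

#D289CE is rgb(210, 137, 206).
60% tone:
  R: 210 + 0.6×(128−210) = 210 − 49.2 = 160.8 → 161
  G: 137 + 0.6×(128−137) = 137 − 5.4 = 131.6 → 132
  B: 206 − 46.8 = 159.2 → 159
  → #A1849F
32% tone:
  R: 210 − 26.24 = 183.76 → 184
  G: 137 + 0.32×(128−137) = 137 − 2.88 = 134.12 → 134
  B: 206 + 0.32×(128−206) = 206 − 24.96 = 181.04 → 181
  → #B886B5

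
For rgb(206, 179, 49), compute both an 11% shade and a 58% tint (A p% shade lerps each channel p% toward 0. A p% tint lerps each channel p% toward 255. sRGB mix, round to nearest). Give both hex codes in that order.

11% shade:
  R: 206 − 22.66 = 183.34 → 183
  G: 179 + 0.11×(0−179) = 179 − 19.69 = 159.31 → 159
  B: 49 − 5.39 = 43.61 → 44
  → #b79f2c
58% tint:
  R: 206 + 0.58×(255−206) = 206 + 28.42 = 234.42 → 234
  G: 179 + 0.58×(255−179) = 179 + 44.08 = 223.08 → 223
  B: 49 + 119.48 = 168.48 → 168
  → #eadfa8

#b79f2c, #eadfa8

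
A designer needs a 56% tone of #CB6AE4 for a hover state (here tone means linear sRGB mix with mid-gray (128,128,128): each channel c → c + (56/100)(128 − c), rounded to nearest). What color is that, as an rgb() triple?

#CB6AE4 is rgb(203, 106, 228).
Lerp each channel 56% toward 128:
  R: 203 + 0.56×(128−203) = 203 − 42 = 161 → 161
  G: 106 + 0.56×(128−106) = 106 + 12.32 = 118.32 → 118
  B: 228 + 0.56×(128−228) = 228 − 56 = 172 → 172

rgb(161, 118, 172)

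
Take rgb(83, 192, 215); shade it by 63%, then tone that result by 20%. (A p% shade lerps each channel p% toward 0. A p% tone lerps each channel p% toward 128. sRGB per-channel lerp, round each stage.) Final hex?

A 63% shade moves each channel 63% toward 0:
  R: 83 + 0.63×(0−83) = 83 − 52.29 = 30.71 → 31
  G: 192 − 120.96 = 71.04 → 71
  B: 215 − 135.45 = 79.55 → 80
After the shade: rgb(31, 71, 80) = #1F4750.
Per channel, c → c + 0.2(128 − c):
  R: 31 + 19.4 = 50.4 → 50
  G: 71 + 0.2×(128−71) = 71 + 11.4 = 82.4 → 82
  B: 80 + 0.2×(128−80) = 80 + 9.6 = 89.6 → 90
rgb(50, 82, 90) = #32525A.

#32525A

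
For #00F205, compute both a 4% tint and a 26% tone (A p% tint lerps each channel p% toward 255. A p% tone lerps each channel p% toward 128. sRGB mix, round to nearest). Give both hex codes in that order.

#00F205 is rgb(0, 242, 5).
4% tint:
  R: 0 + 0.04×(255−0) = 0 + 10.2 = 10.2 → 10
  G: 242 + 0.04×(255−242) = 242 + 0.52 = 242.52 → 243
  B: 5 + 0.04×(255−5) = 5 + 10 = 15 → 15
  → #0AF30F
26% tone:
  R: 0 + 33.28 = 33.28 → 33
  G: 242 + 0.26×(128−242) = 242 − 29.64 = 212.36 → 212
  B: 5 + 0.26×(128−5) = 5 + 31.98 = 36.98 → 37
  → #21D425

#0AF30F, #21D425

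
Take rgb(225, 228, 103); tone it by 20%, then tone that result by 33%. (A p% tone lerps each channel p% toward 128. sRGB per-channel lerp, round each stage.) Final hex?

Per channel, c → c + 0.2(128 − c):
  R: 225 + 0.2×(128−225) = 225 − 19.4 = 205.6 → 206
  G: 228 − 20 = 208 → 208
  B: 103 + 0.2×(128−103) = 103 + 5 = 108 → 108
After the tone: rgb(206, 208, 108) = #ced06c.
Per channel, c → c + 0.33(128 − c):
  R: 206 + 0.33×(128−206) = 206 − 25.74 = 180.26 → 180
  G: 208 + 0.33×(128−208) = 208 − 26.4 = 181.6 → 182
  B: 108 + 6.6 = 114.6 → 115
rgb(180, 182, 115) = #b4b673.

#b4b673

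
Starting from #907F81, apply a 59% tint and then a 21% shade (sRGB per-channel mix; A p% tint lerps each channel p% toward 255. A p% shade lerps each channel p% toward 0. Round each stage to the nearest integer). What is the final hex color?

#907F81 is rgb(144, 127, 129).
Per channel, c → c + 0.59(255 − c):
  R: 144 + 0.59×(255−144) = 144 + 65.49 = 209.49 → 209
  G: 127 + 0.59×(255−127) = 127 + 75.52 = 202.52 → 203
  B: 129 + 74.34 = 203.34 → 203
After the tint: rgb(209, 203, 203) = #D1CBCB.
A 21% shade moves each channel 21% toward 0:
  R: 209 − 43.89 = 165.11 → 165
  G: 203 + 0.21×(0−203) = 203 − 42.63 = 160.37 → 160
  B: 203 − 42.63 = 160.37 → 160
rgb(165, 160, 160) = #A5A0A0.

#A5A0A0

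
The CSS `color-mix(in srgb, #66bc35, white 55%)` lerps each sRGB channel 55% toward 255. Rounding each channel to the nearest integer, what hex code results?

#bae1a4

#66bc35 is rgb(102, 188, 53).
Per channel, c → c + 0.55(255 − c):
  R: 102 + 0.55×(255−102) = 102 + 84.15 = 186.15 → 186
  G: 188 + 0.55×(255−188) = 188 + 36.85 = 224.85 → 225
  B: 53 + 111.1 = 164.1 → 164
rgb(186, 225, 164) = #bae1a4.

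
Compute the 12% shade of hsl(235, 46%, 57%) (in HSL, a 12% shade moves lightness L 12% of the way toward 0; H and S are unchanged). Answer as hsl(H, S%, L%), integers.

hsl(235, 46%, 50%)

L moves 12% from 57 toward 0: 57 − 6.84 = 50.16 → 50.
H and S are unchanged.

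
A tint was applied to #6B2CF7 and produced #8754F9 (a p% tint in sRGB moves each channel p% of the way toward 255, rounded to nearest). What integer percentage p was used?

#6B2CF7 is rgb(107, 44, 247); #8754F9 is rgb(135, 84, 249).
On the G channel (widest range): 84 ≈ 44 + (p/100)(255 − 44), so p ≈ 100×(84 − 44)/(255 − 44) = 4000/211 = 18.96.
p = 19 reproduces all three channels after rounding.

19%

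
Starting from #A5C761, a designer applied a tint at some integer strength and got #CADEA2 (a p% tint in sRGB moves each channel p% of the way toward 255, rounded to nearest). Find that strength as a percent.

41%

#A5C761 is rgb(165, 199, 97); #CADEA2 is rgb(202, 222, 162).
On the B channel (widest range): 162 ≈ 97 + (p/100)(255 − 97), so p ≈ 100×(162 − 97)/(255 − 97) = 6500/158 = 41.14.
p = 41 reproduces all three channels after rounding.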